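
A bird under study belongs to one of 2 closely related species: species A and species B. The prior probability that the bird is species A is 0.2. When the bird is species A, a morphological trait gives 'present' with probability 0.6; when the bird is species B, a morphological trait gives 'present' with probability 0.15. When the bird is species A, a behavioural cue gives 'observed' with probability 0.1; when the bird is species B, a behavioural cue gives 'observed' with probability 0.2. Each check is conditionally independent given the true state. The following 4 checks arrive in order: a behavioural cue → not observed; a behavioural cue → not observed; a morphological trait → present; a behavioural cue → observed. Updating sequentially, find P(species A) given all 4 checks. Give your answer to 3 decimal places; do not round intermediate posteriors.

After a behavioural cue='not observed': P(species A) = 0.9·0.2000 / (0.9·0.2000 + 0.8·0.8000) ≈ 0.2195
After a behavioural cue='not observed': P(species A) = 0.9·0.2195 / (0.9·0.2195 + 0.8·0.7805) ≈ 0.2404
After a morphological trait='present': P(species A) = 0.6·0.2404 / (0.6·0.2404 + 0.15·0.7596) ≈ 0.5586
After a behavioural cue='observed': P(species A) = 0.1·0.5586 / (0.1·0.5586 + 0.2·0.4414) ≈ 0.3876

0.388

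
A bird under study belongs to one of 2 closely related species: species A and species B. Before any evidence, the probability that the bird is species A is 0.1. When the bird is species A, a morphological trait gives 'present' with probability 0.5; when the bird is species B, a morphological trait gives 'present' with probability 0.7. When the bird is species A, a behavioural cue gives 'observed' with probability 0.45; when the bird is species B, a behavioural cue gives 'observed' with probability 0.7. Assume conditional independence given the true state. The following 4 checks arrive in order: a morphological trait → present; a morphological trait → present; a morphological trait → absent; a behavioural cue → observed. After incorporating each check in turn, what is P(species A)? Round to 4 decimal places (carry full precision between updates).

0.0573

After a morphological trait='present': P(species A) = 0.5·0.1000 / (0.5·0.1000 + 0.7·0.9000) ≈ 0.0735
After a morphological trait='present': P(species A) = 0.5·0.0735 / (0.5·0.0735 + 0.7·0.9265) ≈ 0.0536
After a morphological trait='absent': P(species A) = 0.5·0.0536 / (0.5·0.0536 + 0.3·0.9464) ≈ 0.0863
After a behavioural cue='observed': P(species A) = 0.45·0.0863 / (0.45·0.0863 + 0.7·0.9137) ≈ 0.0573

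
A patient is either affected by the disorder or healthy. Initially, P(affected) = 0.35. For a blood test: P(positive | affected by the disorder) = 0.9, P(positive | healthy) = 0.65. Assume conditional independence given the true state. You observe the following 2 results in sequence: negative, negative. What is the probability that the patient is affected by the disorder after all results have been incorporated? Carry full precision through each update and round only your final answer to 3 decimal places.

0.042

Apply Bayes' rule sequentially, carrying P(affected) forward.
After 'negative': P(affected) = 0.1·0.3500 / (0.1·0.3500 + 0.35·0.6500) ≈ 0.1333
After 'negative': P(affected) = 0.1·0.1333 / (0.1·0.1333 + 0.35·0.8667) ≈ 0.0421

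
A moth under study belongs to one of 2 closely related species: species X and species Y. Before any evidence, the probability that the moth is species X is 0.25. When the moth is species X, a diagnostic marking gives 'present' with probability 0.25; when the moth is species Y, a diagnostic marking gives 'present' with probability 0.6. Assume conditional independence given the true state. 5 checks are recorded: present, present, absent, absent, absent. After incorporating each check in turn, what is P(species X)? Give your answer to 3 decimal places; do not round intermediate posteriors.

0.276

After 'present': P(species X) = 0.25·0.2500 / (0.25·0.2500 + 0.6·0.7500) ≈ 0.1220
After 'present': P(species X) = 0.25·0.1220 / (0.25·0.1220 + 0.6·0.8780) ≈ 0.0547
After 'absent': P(species X) = 0.75·0.0547 / (0.75·0.0547 + 0.4·0.9453) ≈ 0.0979
After 'absent': P(species X) = 0.75·0.0979 / (0.75·0.0979 + 0.4·0.9021) ≈ 0.1691
After 'absent': P(species X) = 0.75·0.1691 / (0.75·0.1691 + 0.4·0.8309) ≈ 0.2761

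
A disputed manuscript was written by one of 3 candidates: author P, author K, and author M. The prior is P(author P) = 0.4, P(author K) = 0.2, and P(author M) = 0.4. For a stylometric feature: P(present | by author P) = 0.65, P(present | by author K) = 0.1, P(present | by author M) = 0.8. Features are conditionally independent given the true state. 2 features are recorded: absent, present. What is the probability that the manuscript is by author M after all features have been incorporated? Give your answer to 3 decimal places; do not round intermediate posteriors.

Each posterior becomes the prior for the next update.
After 'absent': normaliser = 0.35·0.4000 + 0.9·0.2000 + 0.2·0.4000; P(author P) ≈ 0.3500, P(author K) ≈ 0.4500, P(author M) ≈ 0.2000
After 'present': normaliser = 0.65·0.3500 + 0.1·0.4500 + 0.8·0.2000; P(author P) ≈ 0.5260, P(author K) ≈ 0.1040, P(author M) ≈ 0.3699

0.370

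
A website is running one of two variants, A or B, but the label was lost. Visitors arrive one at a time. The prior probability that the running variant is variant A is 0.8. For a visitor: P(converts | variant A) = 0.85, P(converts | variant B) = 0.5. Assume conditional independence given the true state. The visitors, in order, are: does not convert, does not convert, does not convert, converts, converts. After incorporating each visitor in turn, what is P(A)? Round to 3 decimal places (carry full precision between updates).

0.238

After 'does not convert': P(A) = 0.15·0.8000 / (0.15·0.8000 + 0.5·0.2000) ≈ 0.5455
After 'does not convert': P(A) = 0.15·0.5455 / (0.15·0.5455 + 0.5·0.4545) ≈ 0.2647
After 'does not convert': P(A) = 0.15·0.2647 / (0.15·0.2647 + 0.5·0.7353) ≈ 0.0975
After 'converts': P(A) = 0.85·0.0975 / (0.85·0.0975 + 0.5·0.9025) ≈ 0.1551
After 'converts': P(A) = 0.85·0.1551 / (0.85·0.1551 + 0.5·0.8449) ≈ 0.2379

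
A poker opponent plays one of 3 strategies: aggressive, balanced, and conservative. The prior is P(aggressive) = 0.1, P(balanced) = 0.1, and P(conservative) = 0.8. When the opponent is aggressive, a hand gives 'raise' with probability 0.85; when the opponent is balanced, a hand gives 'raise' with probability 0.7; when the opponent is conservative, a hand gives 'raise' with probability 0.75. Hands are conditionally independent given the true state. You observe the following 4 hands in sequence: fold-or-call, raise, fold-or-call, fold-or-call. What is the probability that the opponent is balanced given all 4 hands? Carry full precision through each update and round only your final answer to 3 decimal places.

After 'fold-or-call': normaliser = 0.15·0.1000 + 0.3·0.1000 + 0.25·0.8000; P(aggressive) ≈ 0.0612, P(balanced) ≈ 0.1224, P(conservative) ≈ 0.8163
After 'raise': normaliser = 0.85·0.0612 + 0.7·0.1224 + 0.75·0.8163; P(aggressive) ≈ 0.0694, P(balanced) ≈ 0.1143, P(conservative) ≈ 0.8163
After 'fold-or-call': normaliser = 0.15·0.0694 + 0.3·0.1143 + 0.25·0.8163; P(aggressive) ≈ 0.0418, P(balanced) ≈ 0.1378, P(conservative) ≈ 0.8203
After 'fold-or-call': normaliser = 0.15·0.0418 + 0.3·0.1378 + 0.25·0.8203; P(aggressive) ≈ 0.0248, P(balanced) ≈ 0.1636, P(conservative) ≈ 0.8116

0.164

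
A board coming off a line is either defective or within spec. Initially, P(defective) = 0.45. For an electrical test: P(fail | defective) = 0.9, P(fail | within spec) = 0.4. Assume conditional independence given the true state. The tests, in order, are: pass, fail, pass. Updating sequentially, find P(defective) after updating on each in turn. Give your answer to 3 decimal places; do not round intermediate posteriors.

After 'pass': P(defective) = 0.1·0.4500 / (0.1·0.4500 + 0.6·0.5500) ≈ 0.1200
After 'fail': P(defective) = 0.9·0.1200 / (0.9·0.1200 + 0.4·0.8800) ≈ 0.2348
After 'pass': P(defective) = 0.1·0.2348 / (0.1·0.2348 + 0.6·0.7652) ≈ 0.0486

0.049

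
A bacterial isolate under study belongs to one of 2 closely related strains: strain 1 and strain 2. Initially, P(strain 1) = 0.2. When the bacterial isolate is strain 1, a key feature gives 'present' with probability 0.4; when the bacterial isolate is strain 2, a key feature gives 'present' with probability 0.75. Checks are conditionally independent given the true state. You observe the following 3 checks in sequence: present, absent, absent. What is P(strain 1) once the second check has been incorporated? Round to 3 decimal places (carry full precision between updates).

After 'present': P(strain 1) = 0.4·0.2000 / (0.4·0.2000 + 0.75·0.8000) ≈ 0.1176
After 'absent': P(strain 1) = 0.6·0.1176 / (0.6·0.1176 + 0.25·0.8824) ≈ 0.2424

0.242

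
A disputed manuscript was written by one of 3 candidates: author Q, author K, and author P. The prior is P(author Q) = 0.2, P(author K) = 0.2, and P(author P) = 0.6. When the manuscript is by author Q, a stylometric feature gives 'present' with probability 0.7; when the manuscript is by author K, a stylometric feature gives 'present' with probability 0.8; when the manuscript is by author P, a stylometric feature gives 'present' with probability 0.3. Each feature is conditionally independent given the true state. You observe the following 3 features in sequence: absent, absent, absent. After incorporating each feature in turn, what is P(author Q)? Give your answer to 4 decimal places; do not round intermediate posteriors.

After 'absent': normaliser = 0.3·0.2000 + 0.2·0.2000 + 0.7·0.6000; P(author Q) ≈ 0.1154, P(author K) ≈ 0.0769, P(author P) ≈ 0.8077
After 'absent': normaliser = 0.3·0.1154 + 0.2·0.0769 + 0.7·0.8077; P(author Q) ≈ 0.0563, P(author K) ≈ 0.0250, P(author P) ≈ 0.9187
After 'absent': normaliser = 0.3·0.0563 + 0.2·0.0250 + 0.7·0.9187; P(author Q) ≈ 0.0254, P(author K) ≈ 0.0075, P(author P) ≈ 0.9671

0.0254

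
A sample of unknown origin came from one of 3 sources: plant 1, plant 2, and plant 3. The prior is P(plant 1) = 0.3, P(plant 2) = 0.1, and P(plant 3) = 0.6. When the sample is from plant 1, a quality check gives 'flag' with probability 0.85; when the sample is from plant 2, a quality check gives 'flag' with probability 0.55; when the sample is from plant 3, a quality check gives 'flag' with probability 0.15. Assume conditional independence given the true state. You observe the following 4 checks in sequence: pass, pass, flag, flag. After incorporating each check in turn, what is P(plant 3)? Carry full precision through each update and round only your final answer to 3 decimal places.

0.470

After 'pass': normaliser = 0.15·0.3000 + 0.45·0.1000 + 0.85·0.6000; P(plant 1) ≈ 0.0750, P(plant 2) ≈ 0.0750, P(plant 3) ≈ 0.8500
After 'pass': normaliser = 0.15·0.0750 + 0.45·0.0750 + 0.85·0.8500; P(plant 1) ≈ 0.0147, P(plant 2) ≈ 0.0440, P(plant 3) ≈ 0.9414
After 'flag': normaliser = 0.85·0.0147 + 0.55·0.0440 + 0.15·0.9414; P(plant 1) ≈ 0.0701, P(plant 2) ≈ 0.1360, P(plant 3) ≈ 0.7940
After 'flag': normaliser = 0.85·0.0701 + 0.55·0.1360 + 0.15·0.7940; P(plant 1) ≈ 0.2350, P(plant 2) ≈ 0.2951, P(plant 3) ≈ 0.4699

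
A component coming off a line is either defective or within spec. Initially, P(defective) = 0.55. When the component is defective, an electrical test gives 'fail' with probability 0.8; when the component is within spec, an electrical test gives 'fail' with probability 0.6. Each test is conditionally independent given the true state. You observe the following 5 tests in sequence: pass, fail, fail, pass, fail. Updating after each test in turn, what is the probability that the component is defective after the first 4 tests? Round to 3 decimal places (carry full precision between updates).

After 'pass': P(defective) = 0.2·0.5500 / (0.2·0.5500 + 0.4·0.4500) ≈ 0.3793
After 'fail': P(defective) = 0.8·0.3793 / (0.8·0.3793 + 0.6·0.6207) ≈ 0.4490
After 'fail': P(defective) = 0.8·0.4490 / (0.8·0.4490 + 0.6·0.5510) ≈ 0.5207
After 'pass': P(defective) = 0.2·0.5207 / (0.2·0.5207 + 0.4·0.4793) ≈ 0.3520

0.352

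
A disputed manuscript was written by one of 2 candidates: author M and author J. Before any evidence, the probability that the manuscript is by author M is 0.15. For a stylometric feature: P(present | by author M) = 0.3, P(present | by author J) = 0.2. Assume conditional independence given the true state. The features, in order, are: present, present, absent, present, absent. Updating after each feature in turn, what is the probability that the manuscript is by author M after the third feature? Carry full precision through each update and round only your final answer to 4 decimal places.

0.2578

Each posterior becomes the prior for the next update.
After 'present': P(author M) = 0.3·0.1500 / (0.3·0.1500 + 0.2·0.8500) ≈ 0.2093
After 'present': P(author M) = 0.3·0.2093 / (0.3·0.2093 + 0.2·0.7907) ≈ 0.2842
After 'absent': P(author M) = 0.7·0.2842 / (0.7·0.2842 + 0.8·0.7158) ≈ 0.2578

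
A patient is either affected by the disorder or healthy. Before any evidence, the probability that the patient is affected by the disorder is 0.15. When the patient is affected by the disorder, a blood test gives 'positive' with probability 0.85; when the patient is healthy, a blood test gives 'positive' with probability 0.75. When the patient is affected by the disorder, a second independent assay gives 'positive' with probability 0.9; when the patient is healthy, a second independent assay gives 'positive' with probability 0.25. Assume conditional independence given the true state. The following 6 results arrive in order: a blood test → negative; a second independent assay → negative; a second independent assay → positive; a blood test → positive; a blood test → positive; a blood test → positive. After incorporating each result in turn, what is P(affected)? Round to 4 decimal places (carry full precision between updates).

0.0689

Apply Bayes' rule sequentially, carrying P(affected) forward.
After a blood test='negative': P(affected) = 0.15·0.1500 / (0.15·0.1500 + 0.25·0.8500) ≈ 0.0957
After a second independent assay='negative': P(affected) = 0.1·0.0957 / (0.1·0.0957 + 0.75·0.9043) ≈ 0.0139
After a second independent assay='positive': P(affected) = 0.9·0.0139 / (0.9·0.0139 + 0.25·0.9861) ≈ 0.0484
After a blood test='positive': P(affected) = 0.85·0.0484 / (0.85·0.0484 + 0.75·0.9516) ≈ 0.0545
After a blood test='positive': P(affected) = 0.85·0.0545 / (0.85·0.0545 + 0.75·0.9455) ≈ 0.0613
After a blood test='positive': P(affected) = 0.85·0.0613 / (0.85·0.0613 + 0.75·0.9387) ≈ 0.0689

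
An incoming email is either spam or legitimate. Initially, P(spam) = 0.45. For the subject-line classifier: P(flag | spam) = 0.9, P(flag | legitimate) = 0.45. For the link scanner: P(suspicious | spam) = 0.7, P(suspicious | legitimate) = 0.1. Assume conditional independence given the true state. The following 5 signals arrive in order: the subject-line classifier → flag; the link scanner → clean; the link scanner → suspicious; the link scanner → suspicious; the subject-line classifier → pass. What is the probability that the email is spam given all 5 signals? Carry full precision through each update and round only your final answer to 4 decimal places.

After the subject-line classifier='flag': P(spam) = 0.9·0.4500 / (0.9·0.4500 + 0.45·0.5500) ≈ 0.6207
After the link scanner='clean': P(spam) = 0.3·0.6207 / (0.3·0.6207 + 0.9·0.3793) ≈ 0.3529
After the link scanner='suspicious': P(spam) = 0.7·0.3529 / (0.7·0.3529 + 0.1·0.6471) ≈ 0.7925
After the link scanner='suspicious': P(spam) = 0.7·0.7925 / (0.7·0.7925 + 0.1·0.2075) ≈ 0.9639
After the subject-line classifier='pass': P(spam) = 0.1·0.9639 / (0.1·0.9639 + 0.55·0.0361) ≈ 0.8293

0.8293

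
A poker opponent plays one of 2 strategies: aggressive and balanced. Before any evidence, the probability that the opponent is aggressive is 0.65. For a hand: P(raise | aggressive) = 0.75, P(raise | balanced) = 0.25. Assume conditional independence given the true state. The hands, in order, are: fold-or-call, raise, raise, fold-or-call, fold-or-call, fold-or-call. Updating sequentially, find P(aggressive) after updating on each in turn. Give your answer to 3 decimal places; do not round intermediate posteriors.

After 'fold-or-call': P(aggressive) = 0.25·0.6500 / (0.25·0.6500 + 0.75·0.3500) ≈ 0.3824
After 'raise': P(aggressive) = 0.75·0.3824 / (0.75·0.3824 + 0.25·0.6176) ≈ 0.6500
After 'raise': P(aggressive) = 0.75·0.6500 / (0.75·0.6500 + 0.25·0.3500) ≈ 0.8478
After 'fold-or-call': P(aggressive) = 0.25·0.8478 / (0.25·0.8478 + 0.75·0.1522) ≈ 0.6500
After 'fold-or-call': P(aggressive) = 0.25·0.6500 / (0.25·0.6500 + 0.75·0.3500) ≈ 0.3824
After 'fold-or-call': P(aggressive) = 0.25·0.3824 / (0.25·0.3824 + 0.75·0.6176) ≈ 0.1711

0.171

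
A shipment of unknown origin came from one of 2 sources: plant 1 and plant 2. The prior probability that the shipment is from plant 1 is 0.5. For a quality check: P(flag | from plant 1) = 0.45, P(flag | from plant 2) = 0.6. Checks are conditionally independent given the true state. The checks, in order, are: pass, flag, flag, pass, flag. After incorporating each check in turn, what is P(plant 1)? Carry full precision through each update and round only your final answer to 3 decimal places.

0.444

After 'pass': P(plant 1) = 0.55·0.5000 / (0.55·0.5000 + 0.4·0.5000) ≈ 0.5789
After 'flag': P(plant 1) = 0.45·0.5789 / (0.45·0.5789 + 0.6·0.4211) ≈ 0.5077
After 'flag': P(plant 1) = 0.45·0.5077 / (0.45·0.5077 + 0.6·0.4923) ≈ 0.4361
After 'pass': P(plant 1) = 0.55·0.4361 / (0.55·0.4361 + 0.4·0.5639) ≈ 0.5154
After 'flag': P(plant 1) = 0.45·0.5154 / (0.45·0.5154 + 0.6·0.4846) ≈ 0.4437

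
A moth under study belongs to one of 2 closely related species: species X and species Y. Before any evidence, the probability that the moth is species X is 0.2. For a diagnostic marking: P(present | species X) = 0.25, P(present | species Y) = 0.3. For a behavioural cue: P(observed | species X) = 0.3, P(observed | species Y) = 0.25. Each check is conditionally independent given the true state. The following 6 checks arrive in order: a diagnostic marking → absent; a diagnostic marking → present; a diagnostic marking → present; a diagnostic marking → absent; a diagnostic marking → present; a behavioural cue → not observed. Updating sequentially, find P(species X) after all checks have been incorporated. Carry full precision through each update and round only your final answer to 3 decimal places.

0.134

Apply Bayes' rule sequentially, carrying P(species X) forward.
After a diagnostic marking='absent': P(species X) = 0.75·0.2000 / (0.75·0.2000 + 0.7·0.8000) ≈ 0.2113
After a diagnostic marking='present': P(species X) = 0.25·0.2113 / (0.25·0.2113 + 0.3·0.7887) ≈ 0.1825
After a diagnostic marking='present': P(species X) = 0.25·0.1825 / (0.25·0.1825 + 0.3·0.8175) ≈ 0.1568
After a diagnostic marking='absent': P(species X) = 0.75·0.1568 / (0.75·0.1568 + 0.7·0.8432) ≈ 0.1662
After a diagnostic marking='present': P(species X) = 0.25·0.1662 / (0.25·0.1662 + 0.3·0.8338) ≈ 0.1424
After a behavioural cue='not observed': P(species X) = 0.7·0.1424 / (0.7·0.1424 + 0.75·0.8576) ≈ 0.1342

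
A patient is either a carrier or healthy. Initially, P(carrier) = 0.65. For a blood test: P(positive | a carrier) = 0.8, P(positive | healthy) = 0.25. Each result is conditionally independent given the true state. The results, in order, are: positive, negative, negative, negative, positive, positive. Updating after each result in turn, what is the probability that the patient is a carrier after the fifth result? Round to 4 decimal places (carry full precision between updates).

After 'positive': P(carrier) = 0.8·0.6500 / (0.8·0.6500 + 0.25·0.3500) ≈ 0.8560
After 'negative': P(carrier) = 0.2·0.8560 / (0.2·0.8560 + 0.75·0.1440) ≈ 0.6131
After 'negative': P(carrier) = 0.2·0.6131 / (0.2·0.6131 + 0.75·0.3869) ≈ 0.2971
After 'negative': P(carrier) = 0.2·0.2971 / (0.2·0.2971 + 0.75·0.7029) ≈ 0.1013
After 'positive': P(carrier) = 0.8·0.1013 / (0.8·0.1013 + 0.25·0.8987) ≈ 0.2650

0.2650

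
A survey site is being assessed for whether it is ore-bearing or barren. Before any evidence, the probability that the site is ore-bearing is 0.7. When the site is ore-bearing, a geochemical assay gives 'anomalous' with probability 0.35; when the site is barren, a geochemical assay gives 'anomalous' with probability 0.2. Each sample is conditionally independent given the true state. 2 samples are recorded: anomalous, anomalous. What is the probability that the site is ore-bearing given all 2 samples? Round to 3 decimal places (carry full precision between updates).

After 'anomalous': P(ore) = 0.35·0.7000 / (0.35·0.7000 + 0.2·0.3000) ≈ 0.8033
After 'anomalous': P(ore) = 0.35·0.8033 / (0.35·0.8033 + 0.2·0.1967) ≈ 0.8772

0.877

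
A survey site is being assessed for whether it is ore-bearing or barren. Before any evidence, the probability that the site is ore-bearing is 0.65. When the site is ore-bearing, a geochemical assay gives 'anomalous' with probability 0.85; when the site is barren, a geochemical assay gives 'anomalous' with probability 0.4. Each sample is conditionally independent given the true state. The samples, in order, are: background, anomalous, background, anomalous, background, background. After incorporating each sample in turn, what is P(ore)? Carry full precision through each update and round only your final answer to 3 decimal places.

After 'background': P(ore) = 0.15·0.6500 / (0.15·0.6500 + 0.6·0.3500) ≈ 0.3171
After 'anomalous': P(ore) = 0.85·0.3171 / (0.85·0.3171 + 0.4·0.6829) ≈ 0.4966
After 'background': P(ore) = 0.15·0.4966 / (0.15·0.4966 + 0.6·0.5034) ≈ 0.1979
After 'anomalous': P(ore) = 0.85·0.1979 / (0.85·0.1979 + 0.4·0.8021) ≈ 0.3439
After 'background': P(ore) = 0.15·0.3439 / (0.15·0.3439 + 0.6·0.6561) ≈ 0.1159
After 'background': P(ore) = 0.15·0.1159 / (0.15·0.1159 + 0.6·0.8841) ≈ 0.0317

0.032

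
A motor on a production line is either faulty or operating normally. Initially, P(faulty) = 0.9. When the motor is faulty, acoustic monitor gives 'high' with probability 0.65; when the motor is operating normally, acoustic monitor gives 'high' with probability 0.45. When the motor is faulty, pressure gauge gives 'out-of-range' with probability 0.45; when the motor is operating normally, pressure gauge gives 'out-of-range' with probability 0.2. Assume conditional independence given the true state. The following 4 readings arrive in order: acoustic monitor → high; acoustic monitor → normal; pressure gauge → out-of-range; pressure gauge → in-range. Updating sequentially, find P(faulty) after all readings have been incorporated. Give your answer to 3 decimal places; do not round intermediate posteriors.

After acoustic monitor='high': P(faulty) = 0.65·0.9000 / (0.65·0.9000 + 0.45·0.1000) ≈ 0.9286
After acoustic monitor='normal': P(faulty) = 0.35·0.9286 / (0.35·0.9286 + 0.55·0.0714) ≈ 0.8922
After pressure gauge='out-of-range': P(faulty) = 0.45·0.8922 / (0.45·0.8922 + 0.2·0.1078) ≈ 0.9490
After pressure gauge='in-range': P(faulty) = 0.55·0.9490 / (0.55·0.9490 + 0.8·0.0510) ≈ 0.9275

0.928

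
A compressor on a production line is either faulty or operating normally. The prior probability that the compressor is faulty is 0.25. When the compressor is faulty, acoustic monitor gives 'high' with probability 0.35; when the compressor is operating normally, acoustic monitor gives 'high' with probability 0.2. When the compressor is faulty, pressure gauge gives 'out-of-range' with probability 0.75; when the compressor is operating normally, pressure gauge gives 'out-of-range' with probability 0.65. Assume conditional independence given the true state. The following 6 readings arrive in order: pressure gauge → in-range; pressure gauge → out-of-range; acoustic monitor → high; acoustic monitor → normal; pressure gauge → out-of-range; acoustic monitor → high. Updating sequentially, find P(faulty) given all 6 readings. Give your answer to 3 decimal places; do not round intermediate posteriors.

After pressure gauge='in-range': P(faulty) = 0.25·0.2500 / (0.25·0.2500 + 0.35·0.7500) ≈ 0.1923
After pressure gauge='out-of-range': P(faulty) = 0.75·0.1923 / (0.75·0.1923 + 0.65·0.8077) ≈ 0.2155
After acoustic monitor='high': P(faulty) = 0.35·0.2155 / (0.35·0.2155 + 0.2·0.7845) ≈ 0.3247
After acoustic monitor='normal': P(faulty) = 0.65·0.3247 / (0.65·0.3247 + 0.8·0.6753) ≈ 0.2809
After pressure gauge='out-of-range': P(faulty) = 0.75·0.2809 / (0.75·0.2809 + 0.65·0.7191) ≈ 0.3107
After acoustic monitor='high': P(faulty) = 0.35·0.3107 / (0.35·0.3107 + 0.2·0.6893) ≈ 0.4410

0.441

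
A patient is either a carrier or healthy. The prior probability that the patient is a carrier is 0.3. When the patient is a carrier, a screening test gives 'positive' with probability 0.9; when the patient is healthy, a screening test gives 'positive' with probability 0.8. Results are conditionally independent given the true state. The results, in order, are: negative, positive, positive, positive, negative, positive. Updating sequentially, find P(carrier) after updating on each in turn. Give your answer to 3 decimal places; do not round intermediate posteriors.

0.146

After 'negative': P(carrier) = 0.1·0.3000 / (0.1·0.3000 + 0.2·0.7000) ≈ 0.1765
After 'positive': P(carrier) = 0.9·0.1765 / (0.9·0.1765 + 0.8·0.8235) ≈ 0.1942
After 'positive': P(carrier) = 0.9·0.1942 / (0.9·0.1942 + 0.8·0.8058) ≈ 0.2133
After 'positive': P(carrier) = 0.9·0.2133 / (0.9·0.2133 + 0.8·0.7867) ≈ 0.2338
After 'negative': P(carrier) = 0.1·0.2338 / (0.1·0.2338 + 0.2·0.7662) ≈ 0.1324
After 'positive': P(carrier) = 0.9·0.1324 / (0.9·0.1324 + 0.8·0.8676) ≈ 0.1465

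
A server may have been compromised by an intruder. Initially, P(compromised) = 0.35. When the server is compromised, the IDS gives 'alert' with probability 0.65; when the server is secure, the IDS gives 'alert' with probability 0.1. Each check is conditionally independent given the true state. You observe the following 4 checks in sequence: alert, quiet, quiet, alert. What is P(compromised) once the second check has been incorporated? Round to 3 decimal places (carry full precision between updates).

0.576

After 'alert': P(compromised) = 0.65·0.3500 / (0.65·0.3500 + 0.1·0.6500) ≈ 0.7778
After 'quiet': P(compromised) = 0.35·0.7778 / (0.35·0.7778 + 0.9·0.2222) ≈ 0.5765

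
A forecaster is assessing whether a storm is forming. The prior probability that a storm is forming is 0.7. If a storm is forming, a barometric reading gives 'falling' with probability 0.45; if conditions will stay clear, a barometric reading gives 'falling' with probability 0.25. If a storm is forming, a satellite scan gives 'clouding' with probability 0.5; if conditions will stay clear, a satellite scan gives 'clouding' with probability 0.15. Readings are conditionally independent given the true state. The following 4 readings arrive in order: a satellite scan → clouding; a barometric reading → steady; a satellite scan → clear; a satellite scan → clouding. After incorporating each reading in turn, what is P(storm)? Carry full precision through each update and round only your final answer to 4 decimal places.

0.9179

After a satellite scan='clouding': P(storm) = 0.5·0.7000 / (0.5·0.7000 + 0.15·0.3000) ≈ 0.8861
After a barometric reading='steady': P(storm) = 0.55·0.8861 / (0.55·0.8861 + 0.75·0.1139) ≈ 0.8508
After a satellite scan='clear': P(storm) = 0.5·0.8508 / (0.5·0.8508 + 0.85·0.1492) ≈ 0.7704
After a satellite scan='clouding': P(storm) = 0.5·0.7704 / (0.5·0.7704 + 0.15·0.2296) ≈ 0.9179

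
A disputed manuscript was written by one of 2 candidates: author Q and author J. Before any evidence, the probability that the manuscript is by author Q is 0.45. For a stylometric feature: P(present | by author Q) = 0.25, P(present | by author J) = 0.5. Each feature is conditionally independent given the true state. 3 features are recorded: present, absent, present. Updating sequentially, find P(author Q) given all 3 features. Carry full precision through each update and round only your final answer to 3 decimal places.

After 'present': P(author Q) = 0.25·0.4500 / (0.25·0.4500 + 0.5·0.5500) ≈ 0.2903
After 'absent': P(author Q) = 0.75·0.2903 / (0.75·0.2903 + 0.5·0.7097) ≈ 0.3803
After 'present': P(author Q) = 0.25·0.3803 / (0.25·0.3803 + 0.5·0.6197) ≈ 0.2348

0.235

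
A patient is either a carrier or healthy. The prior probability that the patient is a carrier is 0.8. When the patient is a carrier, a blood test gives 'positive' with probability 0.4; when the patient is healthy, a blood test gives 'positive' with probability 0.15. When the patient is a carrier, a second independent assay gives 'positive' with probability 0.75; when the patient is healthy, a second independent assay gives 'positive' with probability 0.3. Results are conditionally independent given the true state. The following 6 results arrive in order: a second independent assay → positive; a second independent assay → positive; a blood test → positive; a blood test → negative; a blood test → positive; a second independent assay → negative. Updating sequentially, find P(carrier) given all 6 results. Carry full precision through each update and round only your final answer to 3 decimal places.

0.978

Apply Bayes' rule sequentially, carrying P(carrier) forward.
After a second independent assay='positive': P(carrier) = 0.75·0.8000 / (0.75·0.8000 + 0.3·0.2000) ≈ 0.9091
After a second independent assay='positive': P(carrier) = 0.75·0.9091 / (0.75·0.9091 + 0.3·0.0909) ≈ 0.9615
After a blood test='positive': P(carrier) = 0.4·0.9615 / (0.4·0.9615 + 0.15·0.0385) ≈ 0.9852
After a blood test='negative': P(carrier) = 0.6·0.9852 / (0.6·0.9852 + 0.85·0.0148) ≈ 0.9792
After a blood test='positive': P(carrier) = 0.4·0.9792 / (0.4·0.9792 + 0.15·0.0208) ≈ 0.9921
After a second independent assay='negative': P(carrier) = 0.25·0.9921 / (0.25·0.9921 + 0.7·0.0079) ≈ 0.9782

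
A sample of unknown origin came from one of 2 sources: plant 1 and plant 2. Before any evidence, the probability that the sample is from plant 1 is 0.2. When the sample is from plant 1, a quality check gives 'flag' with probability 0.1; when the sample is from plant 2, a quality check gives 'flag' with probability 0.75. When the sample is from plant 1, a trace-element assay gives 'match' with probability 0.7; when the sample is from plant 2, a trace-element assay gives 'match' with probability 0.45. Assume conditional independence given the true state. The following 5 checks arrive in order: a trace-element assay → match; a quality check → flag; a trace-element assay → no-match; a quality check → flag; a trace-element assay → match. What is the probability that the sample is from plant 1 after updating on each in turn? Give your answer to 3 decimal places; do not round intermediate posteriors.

0.006

After a trace-element assay='match': P(plant 1) = 0.7·0.2000 / (0.7·0.2000 + 0.45·0.8000) ≈ 0.2800
After a quality check='flag': P(plant 1) = 0.1·0.2800 / (0.1·0.2800 + 0.75·0.7200) ≈ 0.0493
After a trace-element assay='no-match': P(plant 1) = 0.3·0.0493 / (0.3·0.0493 + 0.55·0.9507) ≈ 0.0275
After a quality check='flag': P(plant 1) = 0.1·0.0275 / (0.1·0.0275 + 0.75·0.9725) ≈ 0.0038
After a trace-element assay='match': P(plant 1) = 0.7·0.0038 / (0.7·0.0038 + 0.45·0.9962) ≈ 0.0058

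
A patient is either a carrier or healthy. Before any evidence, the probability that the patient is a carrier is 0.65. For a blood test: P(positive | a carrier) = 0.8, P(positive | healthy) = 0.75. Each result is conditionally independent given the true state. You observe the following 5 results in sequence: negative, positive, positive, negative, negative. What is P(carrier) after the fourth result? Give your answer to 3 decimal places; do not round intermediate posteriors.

0.575

Apply Bayes' rule sequentially, carrying P(carrier) forward.
After 'negative': P(carrier) = 0.2·0.6500 / (0.2·0.6500 + 0.25·0.3500) ≈ 0.5977
After 'positive': P(carrier) = 0.8·0.5977 / (0.8·0.5977 + 0.75·0.4023) ≈ 0.6131
After 'positive': P(carrier) = 0.8·0.6131 / (0.8·0.6131 + 0.75·0.3869) ≈ 0.6283
After 'negative': P(carrier) = 0.2·0.6283 / (0.2·0.6283 + 0.25·0.3717) ≈ 0.5749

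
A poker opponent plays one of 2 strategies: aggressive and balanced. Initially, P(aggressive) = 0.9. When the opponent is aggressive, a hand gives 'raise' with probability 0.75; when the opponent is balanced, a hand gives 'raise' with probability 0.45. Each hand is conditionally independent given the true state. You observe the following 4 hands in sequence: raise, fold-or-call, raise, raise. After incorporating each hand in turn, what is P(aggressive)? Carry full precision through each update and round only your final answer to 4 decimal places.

Each posterior becomes the prior for the next update.
After 'raise': P(aggressive) = 0.75·0.9000 / (0.75·0.9000 + 0.45·0.1000) ≈ 0.9375
After 'fold-or-call': P(aggressive) = 0.25·0.9375 / (0.25·0.9375 + 0.55·0.0625) ≈ 0.8721
After 'raise': P(aggressive) = 0.75·0.8721 / (0.75·0.8721 + 0.45·0.1279) ≈ 0.9191
After 'raise': P(aggressive) = 0.75·0.9191 / (0.75·0.9191 + 0.45·0.0809) ≈ 0.9498

0.9498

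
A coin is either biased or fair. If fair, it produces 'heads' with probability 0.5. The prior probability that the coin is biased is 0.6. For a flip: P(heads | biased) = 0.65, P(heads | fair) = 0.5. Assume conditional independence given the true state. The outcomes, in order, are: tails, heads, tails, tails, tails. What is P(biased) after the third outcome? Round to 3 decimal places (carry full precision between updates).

0.489

After 'tails': P(biased) = 0.35·0.6000 / (0.35·0.6000 + 0.5·0.4000) ≈ 0.5122
After 'heads': P(biased) = 0.65·0.5122 / (0.65·0.5122 + 0.5·0.4878) ≈ 0.5772
After 'tails': P(biased) = 0.35·0.5772 / (0.35·0.5772 + 0.5·0.4228) ≈ 0.4886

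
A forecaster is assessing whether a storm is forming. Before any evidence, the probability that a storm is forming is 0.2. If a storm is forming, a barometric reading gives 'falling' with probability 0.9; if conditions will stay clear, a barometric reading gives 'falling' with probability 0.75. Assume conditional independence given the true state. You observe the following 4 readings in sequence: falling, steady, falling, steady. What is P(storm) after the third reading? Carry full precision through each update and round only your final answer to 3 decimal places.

After 'falling': P(storm) = 0.9·0.2000 / (0.9·0.2000 + 0.75·0.8000) ≈ 0.2308
After 'steady': P(storm) = 0.1·0.2308 / (0.1·0.2308 + 0.25·0.7692) ≈ 0.1071
After 'falling': P(storm) = 0.9·0.1071 / (0.9·0.1071 + 0.75·0.8929) ≈ 0.1259

0.126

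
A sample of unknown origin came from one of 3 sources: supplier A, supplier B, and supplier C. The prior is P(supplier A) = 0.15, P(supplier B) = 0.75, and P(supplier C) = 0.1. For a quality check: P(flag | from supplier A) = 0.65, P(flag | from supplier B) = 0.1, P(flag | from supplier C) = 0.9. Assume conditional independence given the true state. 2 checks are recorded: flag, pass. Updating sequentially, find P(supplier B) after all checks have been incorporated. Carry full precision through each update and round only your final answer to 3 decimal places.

After 'flag': normaliser = 0.65·0.1500 + 0.1·0.7500 + 0.9·0.1000; P(supplier A) ≈ 0.3714, P(supplier B) ≈ 0.2857, P(supplier C) ≈ 0.3429
After 'pass': normaliser = 0.35·0.3714 + 0.9·0.2857 + 0.1·0.3429; P(supplier A) ≈ 0.3085, P(supplier B) ≈ 0.6102, P(supplier C) ≈ 0.0814

0.610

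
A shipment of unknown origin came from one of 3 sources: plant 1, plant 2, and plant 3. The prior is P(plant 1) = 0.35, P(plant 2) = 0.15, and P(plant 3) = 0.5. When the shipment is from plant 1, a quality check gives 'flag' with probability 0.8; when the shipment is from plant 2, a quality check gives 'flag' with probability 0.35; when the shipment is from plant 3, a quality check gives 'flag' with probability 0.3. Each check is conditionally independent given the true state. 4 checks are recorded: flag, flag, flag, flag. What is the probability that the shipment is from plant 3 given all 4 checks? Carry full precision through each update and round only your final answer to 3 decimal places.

0.027

Apply Bayes' rule sequentially, carrying P(plant 3) forward.
After 'flag': normaliser = 0.8·0.3500 + 0.35·0.1500 + 0.3·0.5000; P(plant 1) ≈ 0.5803, P(plant 2) ≈ 0.1088, P(plant 3) ≈ 0.3109
After 'flag': normaliser = 0.8·0.5803 + 0.35·0.1088 + 0.3·0.3109; P(plant 1) ≈ 0.7795, P(plant 2) ≈ 0.0639, P(plant 3) ≈ 0.1566
After 'flag': normaliser = 0.8·0.7795 + 0.35·0.0639 + 0.3·0.1566; P(plant 1) ≈ 0.8999, P(plant 2) ≈ 0.0323, P(plant 3) ≈ 0.0678
After 'flag': normaliser = 0.8·0.8999 + 0.35·0.0323 + 0.3·0.0678; P(plant 1) ≈ 0.9579, P(plant 2) ≈ 0.0150, P(plant 3) ≈ 0.0271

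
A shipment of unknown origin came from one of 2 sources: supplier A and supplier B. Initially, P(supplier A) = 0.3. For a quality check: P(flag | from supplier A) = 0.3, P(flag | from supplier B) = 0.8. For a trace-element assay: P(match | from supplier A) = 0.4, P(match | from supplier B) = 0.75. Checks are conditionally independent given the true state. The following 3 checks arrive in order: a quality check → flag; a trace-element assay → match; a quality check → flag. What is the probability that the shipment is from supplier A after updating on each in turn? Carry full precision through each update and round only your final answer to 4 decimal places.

After a quality check='flag': P(supplier A) = 0.3·0.3000 / (0.3·0.3000 + 0.8·0.7000) ≈ 0.1385
After a trace-element assay='match': P(supplier A) = 0.4·0.1385 / (0.4·0.1385 + 0.75·0.8615) ≈ 0.0789
After a quality check='flag': P(supplier A) = 0.3·0.0789 / (0.3·0.0789 + 0.8·0.9211) ≈ 0.0311

0.0311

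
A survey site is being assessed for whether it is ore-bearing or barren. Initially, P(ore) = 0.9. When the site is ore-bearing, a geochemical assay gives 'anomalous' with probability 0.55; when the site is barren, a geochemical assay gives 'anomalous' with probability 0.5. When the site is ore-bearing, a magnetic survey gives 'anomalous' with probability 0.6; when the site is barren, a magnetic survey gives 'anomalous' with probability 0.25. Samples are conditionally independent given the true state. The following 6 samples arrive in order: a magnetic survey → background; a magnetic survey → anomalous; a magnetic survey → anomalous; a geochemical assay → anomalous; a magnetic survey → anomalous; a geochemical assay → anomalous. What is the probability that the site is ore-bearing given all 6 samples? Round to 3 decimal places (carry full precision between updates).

After a magnetic survey='background': P(ore) = 0.4·0.9000 / (0.4·0.9000 + 0.75·0.1000) ≈ 0.8276
After a magnetic survey='anomalous': P(ore) = 0.6·0.8276 / (0.6·0.8276 + 0.25·0.1724) ≈ 0.9201
After a magnetic survey='anomalous': P(ore) = 0.6·0.9201 / (0.6·0.9201 + 0.25·0.0799) ≈ 0.9651
After a geochemical assay='anomalous': P(ore) = 0.55·0.9651 / (0.55·0.9651 + 0.5·0.0349) ≈ 0.9682
After a magnetic survey='anomalous': P(ore) = 0.6·0.9682 / (0.6·0.9682 + 0.25·0.0318) ≈ 0.9865
After a geochemical assay='anomalous': P(ore) = 0.55·0.9865 / (0.55·0.9865 + 0.5·0.0135) ≈ 0.9877

0.988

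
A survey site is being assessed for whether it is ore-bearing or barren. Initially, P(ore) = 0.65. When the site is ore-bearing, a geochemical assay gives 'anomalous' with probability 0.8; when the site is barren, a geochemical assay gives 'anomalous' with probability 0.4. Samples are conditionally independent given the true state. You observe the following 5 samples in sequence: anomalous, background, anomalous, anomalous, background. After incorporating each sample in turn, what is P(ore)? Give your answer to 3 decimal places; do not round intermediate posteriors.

0.623

After 'anomalous': P(ore) = 0.8·0.6500 / (0.8·0.6500 + 0.4·0.3500) ≈ 0.7879
After 'background': P(ore) = 0.2·0.7879 / (0.2·0.7879 + 0.6·0.2121) ≈ 0.5532
After 'anomalous': P(ore) = 0.8·0.5532 / (0.8·0.5532 + 0.4·0.4468) ≈ 0.7123
After 'anomalous': P(ore) = 0.8·0.7123 / (0.8·0.7123 + 0.4·0.2877) ≈ 0.8320
After 'background': P(ore) = 0.2·0.8320 / (0.2·0.8320 + 0.6·0.1680) ≈ 0.6228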